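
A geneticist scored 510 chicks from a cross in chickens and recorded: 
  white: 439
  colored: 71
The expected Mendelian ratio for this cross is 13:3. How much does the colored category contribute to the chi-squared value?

6.341

Under the 13:3 hypothesis (Σ ratio = 16, N = 510):
  white: 510 × 13/16 = 414.375
  colored: 510 × 3/16 = 95.625
Contribution of colored: (71 − 95.625)² / 95.625 = 6.3413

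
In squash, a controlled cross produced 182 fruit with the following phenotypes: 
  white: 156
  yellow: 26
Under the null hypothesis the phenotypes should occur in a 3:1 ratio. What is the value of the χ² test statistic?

11.143

The 3:1 ratio has 4 parts, so with N = 182 the expected counts are:
  white: 182 × 3/4 = 136.5
  yellow: 182 × 1/4 = 45.5
χ² = Σ (O − E)² / E
  white: (156 − 136.5)² / 136.5 = 2.7857
  yellow: (26 − 45.5)² / 45.5 = 8.3571
χ² = 2.7857 + 8.3571 = 11.1428 ≈ 11.143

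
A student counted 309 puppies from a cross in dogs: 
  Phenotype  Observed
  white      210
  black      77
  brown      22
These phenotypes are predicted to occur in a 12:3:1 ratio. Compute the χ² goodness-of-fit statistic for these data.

8.687

The 12:3:1 ratio has 16 parts, so with N = 309 the expected counts are:
  white: 309 × 12/16 = 231.75
  black: 309 × 3/16 = 57.9375
  brown: 309 × 1/16 = 19.3125
χ² = Σ (O − E)² / E
  white: (210 − 231.75)² / 231.75 = 2.0413
  black: (77 − 57.9375)² / 57.9375 = 6.2719
  brown: (22 − 19.3125)² / 19.3125 = 0.3740
χ² = 2.0413 + 6.2719 + 0.3740 = 8.6872 ≈ 8.687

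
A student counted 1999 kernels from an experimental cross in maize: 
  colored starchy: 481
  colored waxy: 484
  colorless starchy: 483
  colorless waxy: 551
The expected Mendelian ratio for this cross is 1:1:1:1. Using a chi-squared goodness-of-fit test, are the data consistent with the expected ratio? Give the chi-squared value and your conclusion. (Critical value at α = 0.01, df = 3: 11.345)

7.017; consistent

Under the 1:1:1:1 hypothesis (Σ ratio = 4, N = 1999):
  colored starchy: 1999 × 1/4 = 499.75
  colored waxy: 1999 × 1/4 = 499.75
  colorless starchy: 1999 × 1/4 = 499.75
  colorless waxy: 1999 × 1/4 = 499.75
χ² = Σ (O − E)² / E
  colored starchy: (481 − 499.75)² / 499.75 = 0.7035
  colored waxy: (484 − 499.75)² / 499.75 = 0.4964
  colorless starchy: (483 − 499.75)² / 499.75 = 0.5614
  colorless waxy: (551 − 499.75)² / 499.75 = 5.2558
χ² = 0.7035 + 0.4964 + 0.5614 + 5.2558 = 7.0171 ≈ 7.017
Degrees of freedom = 4 − 1 = 3; critical value at α = 0.01 is 11.345.
Since 7.017 < 11.345, we fail to reject the null hypothesis — the data are consistent with the 1:1:1:1 ratio.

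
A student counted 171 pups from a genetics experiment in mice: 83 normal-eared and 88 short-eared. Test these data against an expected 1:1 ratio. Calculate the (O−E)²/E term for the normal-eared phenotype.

0.073

The 1:1 ratio has 2 parts, so with N = 171 the expected counts are:
  normal-eared: 171 × 1/2 = 85.5
  short-eared: 171 × 1/2 = 85.5
Contribution of normal-eared: (83 − 85.5)² / 85.5 = 0.0731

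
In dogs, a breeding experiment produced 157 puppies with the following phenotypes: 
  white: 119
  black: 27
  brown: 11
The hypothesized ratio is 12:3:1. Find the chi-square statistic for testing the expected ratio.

Total ratio parts = 16. Expected numbers out of 157:
  white: 157 × 12/16 = 117.75
  black: 157 × 3/16 = 29.4375
  brown: 157 × 1/16 = 9.8125
χ² = Σ (O − E)² / E
  white: (119 − 117.75)² / 117.75 = 0.0133
  black: (27 − 29.4375)² / 29.4375 = 0.2018
  brown: (11 − 9.8125)² / 9.8125 = 0.1437
χ² = 0.0133 + 0.2018 + 0.1437 = 0.3588 ≈ 0.359

0.359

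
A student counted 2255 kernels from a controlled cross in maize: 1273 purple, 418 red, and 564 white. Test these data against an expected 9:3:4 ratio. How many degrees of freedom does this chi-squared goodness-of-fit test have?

A goodness-of-fit test with 3 phenotype classes has df = 3 − 1 = 2.

2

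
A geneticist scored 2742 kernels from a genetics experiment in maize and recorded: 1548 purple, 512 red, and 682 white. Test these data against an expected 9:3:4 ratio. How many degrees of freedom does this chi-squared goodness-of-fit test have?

2

A goodness-of-fit test with 3 phenotype classes has df = 3 − 1 = 2.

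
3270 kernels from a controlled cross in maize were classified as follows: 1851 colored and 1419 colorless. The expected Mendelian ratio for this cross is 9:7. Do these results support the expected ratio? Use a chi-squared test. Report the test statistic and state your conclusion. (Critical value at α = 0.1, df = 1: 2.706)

Total ratio parts = 16. Expected numbers out of 3270:
  colored: 3270 × 9/16 = 1839.375
  colorless: 3270 × 7/16 = 1430.625
χ² = Σ (O − E)² / E
  colored: (1851 − 1839.375)² / 1839.375 = 0.0735
  colorless: (1419 − 1430.625)² / 1430.625 = 0.0945
χ² = 0.0735 + 0.0945 = 0.168
Degrees of freedom = 2 − 1 = 1; critical value at α = 0.1 is 2.706.
Since 0.168 < 2.706, we fail to reject the null hypothesis — the data are consistent with the 9:7 ratio.

0.168; consistent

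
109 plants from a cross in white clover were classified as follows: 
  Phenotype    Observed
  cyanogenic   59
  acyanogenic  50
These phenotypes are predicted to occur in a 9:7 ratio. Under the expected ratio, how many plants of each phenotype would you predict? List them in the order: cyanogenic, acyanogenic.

61.3125, 47.6875

Expected counts for N = 109 under a 9:7 ratio (total parts = 16):
  cyanogenic: 109 × 9/16 = 61.3125
  acyanogenic: 109 × 7/16 = 47.6875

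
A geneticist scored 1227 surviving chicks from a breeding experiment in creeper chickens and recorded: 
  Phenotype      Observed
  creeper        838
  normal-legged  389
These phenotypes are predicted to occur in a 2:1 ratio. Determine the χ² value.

Total ratio parts = 3. Expected numbers out of 1227:
  creeper: 1227 × 2/3 = 818
  normal-legged: 1227 × 1/3 = 409
χ² = Σ (O − E)² / E
  creeper: (838 − 818)² / 818 = 0.4890
  normal-legged: (389 − 409)² / 409 = 0.9780
χ² = 0.4890 + 0.9780 = 1.467

1.467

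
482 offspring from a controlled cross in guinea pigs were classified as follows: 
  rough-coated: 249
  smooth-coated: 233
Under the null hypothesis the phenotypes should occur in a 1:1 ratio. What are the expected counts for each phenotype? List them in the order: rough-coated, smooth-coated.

241, 241

Under the 1:1 hypothesis (Σ ratio = 2, N = 482):
  rough-coated: 482 × 1/2 = 241
  smooth-coated: 482 × 1/2 = 241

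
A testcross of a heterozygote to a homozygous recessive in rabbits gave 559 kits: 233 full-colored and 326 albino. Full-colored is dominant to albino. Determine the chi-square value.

15.472

A testcross of a heterozygote (Aa × aa) gives a 1:1 phenotypic ratio.
Expected counts for N = 559 under a 1:1 ratio (total parts = 2):
  full-colored: 559 × 1/2 = 279.5
  albino: 559 × 1/2 = 279.5
χ² = Σ (O − E)² / E
  full-colored: (233 − 279.5)² / 279.5 = 7.7361
  albino: (326 − 279.5)² / 279.5 = 7.7361
χ² = 7.7361 + 7.7361 = 15.4722 ≈ 15.472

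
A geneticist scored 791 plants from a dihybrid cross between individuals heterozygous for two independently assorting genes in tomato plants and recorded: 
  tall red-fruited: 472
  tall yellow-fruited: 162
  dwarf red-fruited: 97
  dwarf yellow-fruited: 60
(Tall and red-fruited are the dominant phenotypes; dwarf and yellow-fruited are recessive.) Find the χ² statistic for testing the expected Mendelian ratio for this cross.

A dihybrid F₂ with independent assortment and complete dominance at both loci gives a 9:3:3:1 phenotypic ratio.
Under the 9:3:3:1 hypothesis (Σ ratio = 16, N = 791):
  tall red-fruited: 791 × 9/16 = 444.9375
  tall yellow-fruited: 791 × 3/16 = 148.3125
  dwarf red-fruited: 791 × 3/16 = 148.3125
  dwarf yellow-fruited: 791 × 1/16 = 49.4375
χ² = Σ (O − E)² / E
  tall red-fruited: (472 − 444.9375)² / 444.9375 = 1.6460
  tall yellow-fruited: (162 − 148.3125)² / 148.3125 = 1.2632
  dwarf red-fruited: (97 − 148.3125)² / 148.3125 = 17.7529
  dwarf yellow-fruited: (60 − 49.4375)² / 49.4375 = 2.2567
χ² = 1.6460 + 1.2632 + 17.7529 + 2.2567 = 22.9188 ≈ 22.919

22.919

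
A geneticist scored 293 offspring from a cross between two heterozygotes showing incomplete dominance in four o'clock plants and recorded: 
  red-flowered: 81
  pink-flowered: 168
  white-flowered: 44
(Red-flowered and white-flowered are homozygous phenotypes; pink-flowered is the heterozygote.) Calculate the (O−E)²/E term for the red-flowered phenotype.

0.820

With incomplete dominance, a heterozygote × heterozygote cross gives a 1:2:1 phenotypic ratio.
Expected counts for N = 293 under a 1:2:1 ratio (total parts = 4):
  red-flowered: 293 × 1/4 = 73.25
  pink-flowered: 293 × 2/4 = 146.5
  white-flowered: 293 × 1/4 = 73.25
Contribution of red-flowered: (81 − 73.25)² / 73.25 = 0.8200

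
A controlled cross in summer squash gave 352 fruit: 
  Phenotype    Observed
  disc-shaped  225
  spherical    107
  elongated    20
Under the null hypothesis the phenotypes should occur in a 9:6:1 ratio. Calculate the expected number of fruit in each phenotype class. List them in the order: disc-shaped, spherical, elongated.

Total ratio parts = 16. Expected numbers out of 352:
  disc-shaped: 352 × 9/16 = 198
  spherical: 352 × 6/16 = 132
  elongated: 352 × 1/16 = 22

198, 132, 22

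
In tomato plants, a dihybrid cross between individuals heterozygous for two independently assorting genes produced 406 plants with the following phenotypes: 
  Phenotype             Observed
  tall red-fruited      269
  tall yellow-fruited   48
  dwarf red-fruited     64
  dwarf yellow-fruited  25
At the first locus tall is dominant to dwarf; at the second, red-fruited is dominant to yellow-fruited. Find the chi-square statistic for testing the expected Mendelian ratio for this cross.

19.554

A dihybrid F₂ with independent assortment and complete dominance at both loci gives a 9:3:3:1 phenotypic ratio.
Total ratio parts = 16. Expected numbers out of 406:
  tall red-fruited: 406 × 9/16 = 228.375
  tall yellow-fruited: 406 × 3/16 = 76.125
  dwarf red-fruited: 406 × 3/16 = 76.125
  dwarf yellow-fruited: 406 × 1/16 = 25.375
χ² = Σ (O − E)² / E
  tall red-fruited: (269 − 228.375)² / 228.375 = 7.2267
  tall yellow-fruited: (48 − 76.125)² / 76.125 = 10.3910
  dwarf red-fruited: (64 − 76.125)² / 76.125 = 1.9312
  dwarf yellow-fruited: (25 − 25.375)² / 25.375 = 0.0055
χ² = 7.2267 + 10.3910 + 1.9312 + 0.0055 = 19.5544 ≈ 19.554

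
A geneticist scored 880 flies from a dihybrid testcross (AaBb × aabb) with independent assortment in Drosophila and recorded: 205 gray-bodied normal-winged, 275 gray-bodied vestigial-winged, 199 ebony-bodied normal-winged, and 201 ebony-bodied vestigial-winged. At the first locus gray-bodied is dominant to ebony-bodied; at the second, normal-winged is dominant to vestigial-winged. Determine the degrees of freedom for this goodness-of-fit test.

3

A dihybrid testcross with independent assortment gives a 1:1:1:1 ratio.
A goodness-of-fit test with 4 phenotype classes has df = 4 − 1 = 3.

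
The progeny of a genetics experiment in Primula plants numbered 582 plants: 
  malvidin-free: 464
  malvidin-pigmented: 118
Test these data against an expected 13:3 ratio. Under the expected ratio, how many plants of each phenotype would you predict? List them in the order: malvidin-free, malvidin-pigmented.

Total ratio parts = 16. Expected numbers out of 582:
  malvidin-free: 582 × 13/16 = 472.875
  malvidin-pigmented: 582 × 3/16 = 109.125

472.875, 109.125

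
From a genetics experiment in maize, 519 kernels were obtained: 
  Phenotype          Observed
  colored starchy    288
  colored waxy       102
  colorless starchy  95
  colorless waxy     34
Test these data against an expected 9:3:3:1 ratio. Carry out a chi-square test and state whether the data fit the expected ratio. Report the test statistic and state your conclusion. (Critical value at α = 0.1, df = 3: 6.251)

Under the 9:3:3:1 hypothesis (Σ ratio = 16, N = 519):
  colored starchy: 519 × 9/16 = 291.9375
  colored waxy: 519 × 3/16 = 97.3125
  colorless starchy: 519 × 3/16 = 97.3125
  colorless waxy: 519 × 1/16 = 32.4375
χ² = Σ (O − E)² / E
  colored starchy: (288 − 291.9375)² / 291.9375 = 0.0531
  colored waxy: (102 − 97.3125)² / 97.3125 = 0.2258
  colorless starchy: (95 − 97.3125)² / 97.3125 = 0.0550
  colorless waxy: (34 − 32.4375)² / 32.4375 = 0.0753
χ² = 0.0531 + 0.2258 + 0.0550 + 0.0753 = 0.4092 ≈ 0.409
Degrees of freedom = 4 − 1 = 3; critical value at α = 0.1 is 6.251.
Since 0.409 < 6.251, we fail to reject the null hypothesis — the data are consistent with the 9:3:3:1 ratio.

0.409; consistent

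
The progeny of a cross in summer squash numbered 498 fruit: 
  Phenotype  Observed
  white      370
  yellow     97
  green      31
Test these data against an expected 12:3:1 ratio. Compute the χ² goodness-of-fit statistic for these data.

0.174

Under the 12:3:1 hypothesis (Σ ratio = 16, N = 498):
  white: 498 × 12/16 = 373.5
  yellow: 498 × 3/16 = 93.375
  green: 498 × 1/16 = 31.125
χ² = Σ (O − E)² / E
  white: (370 − 373.5)² / 373.5 = 0.0328
  yellow: (97 − 93.375)² / 93.375 = 0.1407
  green: (31 − 31.125)² / 31.125 = 0.0005
χ² = 0.0328 + 0.1407 + 0.0005 = 0.174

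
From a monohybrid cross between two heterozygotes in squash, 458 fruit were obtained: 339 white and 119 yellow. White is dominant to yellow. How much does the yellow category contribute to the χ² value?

0.177

For a monohybrid cross between heterozygotes with complete dominance, the expected phenotypic ratio is 3:1.
The 3:1 ratio has 4 parts, so with N = 458 the expected counts are:
  white: 458 × 3/4 = 343.5
  yellow: 458 × 1/4 = 114.5
Contribution of yellow: (119 − 114.5)² / 114.5 = 0.1769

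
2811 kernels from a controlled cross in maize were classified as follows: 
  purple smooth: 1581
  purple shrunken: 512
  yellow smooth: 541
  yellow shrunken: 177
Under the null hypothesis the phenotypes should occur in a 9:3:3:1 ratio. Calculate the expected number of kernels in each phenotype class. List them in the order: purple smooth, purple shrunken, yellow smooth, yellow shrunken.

Under the 9:3:3:1 hypothesis (Σ ratio = 16, N = 2811):
  purple smooth: 2811 × 9/16 = 1581.1875
  purple shrunken: 2811 × 3/16 = 527.0625
  yellow smooth: 2811 × 3/16 = 527.0625
  yellow shrunken: 2811 × 1/16 = 175.6875

1581.1875, 527.0625, 527.0625, 175.6875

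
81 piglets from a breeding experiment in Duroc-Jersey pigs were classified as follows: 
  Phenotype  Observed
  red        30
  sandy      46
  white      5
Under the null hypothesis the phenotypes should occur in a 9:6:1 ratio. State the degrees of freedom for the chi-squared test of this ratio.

2

A goodness-of-fit test with 3 phenotype classes has df = 3 − 1 = 2.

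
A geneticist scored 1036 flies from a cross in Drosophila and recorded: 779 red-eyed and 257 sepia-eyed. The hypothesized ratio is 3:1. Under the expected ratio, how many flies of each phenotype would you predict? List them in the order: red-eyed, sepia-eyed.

Expected counts for N = 1036 under a 3:1 ratio (total parts = 4):
  red-eyed: 1036 × 3/4 = 777
  sepia-eyed: 1036 × 1/4 = 259

777, 259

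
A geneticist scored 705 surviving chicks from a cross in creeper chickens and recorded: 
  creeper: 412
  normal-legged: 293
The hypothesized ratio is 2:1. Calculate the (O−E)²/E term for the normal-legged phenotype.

14.315

Expected counts for N = 705 under a 2:1 ratio (total parts = 3):
  creeper: 705 × 2/3 = 470
  normal-legged: 705 × 1/3 = 235
Contribution of normal-legged: (293 − 235)² / 235 = 14.3149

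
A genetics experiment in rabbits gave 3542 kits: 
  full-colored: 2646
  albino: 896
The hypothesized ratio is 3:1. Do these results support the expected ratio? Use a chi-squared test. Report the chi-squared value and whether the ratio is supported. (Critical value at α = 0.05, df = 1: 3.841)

Expected counts for N = 3542 under a 3:1 ratio (total parts = 4):
  full-colored: 3542 × 3/4 = 2656.5
  albino: 3542 × 1/4 = 885.5
χ² = Σ (O − E)² / E
  full-colored: (2646 − 2656.5)² / 2656.5 = 0.0415
  albino: (896 − 885.5)² / 885.5 = 0.1245
χ² = 0.0415 + 0.1245 = 0.166
Degrees of freedom = 2 − 1 = 1; critical value at α = 0.05 is 3.841.
Since 0.166 < 3.841, we fail to reject the null hypothesis — the data are consistent with the 3:1 ratio.

0.166; consistent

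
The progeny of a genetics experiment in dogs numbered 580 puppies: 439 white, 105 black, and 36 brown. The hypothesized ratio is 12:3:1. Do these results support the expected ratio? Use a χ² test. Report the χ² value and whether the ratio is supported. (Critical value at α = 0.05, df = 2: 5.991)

0.168; consistent

The 12:3:1 ratio has 16 parts, so with N = 580 the expected counts are:
  white: 580 × 12/16 = 435
  black: 580 × 3/16 = 108.75
  brown: 580 × 1/16 = 36.25
χ² = Σ (O − E)² / E
  white: (439 − 435)² / 435 = 0.0368
  black: (105 − 108.75)² / 108.75 = 0.1293
  brown: (36 − 36.25)² / 36.25 = 0.0017
χ² = 0.0368 + 0.1293 + 0.0017 = 0.1678 ≈ 0.168
Degrees of freedom = 3 − 1 = 2; critical value at α = 0.05 is 5.991.
Since 0.168 < 5.991, we fail to reject the null hypothesis — the data are consistent with the 12:3:1 ratio.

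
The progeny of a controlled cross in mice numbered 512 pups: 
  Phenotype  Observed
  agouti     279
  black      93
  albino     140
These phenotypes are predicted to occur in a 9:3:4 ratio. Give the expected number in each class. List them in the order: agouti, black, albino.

Under the 9:3:4 hypothesis (Σ ratio = 16, N = 512):
  agouti: 512 × 9/16 = 288
  black: 512 × 3/16 = 96
  albino: 512 × 4/16 = 128

288, 96, 128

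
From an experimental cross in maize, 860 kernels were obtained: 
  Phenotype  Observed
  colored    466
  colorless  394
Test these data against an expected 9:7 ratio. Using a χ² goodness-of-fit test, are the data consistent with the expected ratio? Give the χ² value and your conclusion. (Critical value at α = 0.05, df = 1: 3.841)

1.489; consistent

The 9:7 ratio has 16 parts, so with N = 860 the expected counts are:
  colored: 860 × 9/16 = 483.75
  colorless: 860 × 7/16 = 376.25
χ² = Σ (O − E)² / E
  colored: (466 − 483.75)² / 483.75 = 0.6513
  colorless: (394 − 376.25)² / 376.25 = 0.8374
χ² = 0.6513 + 0.8374 = 1.4887 ≈ 1.489
Degrees of freedom = 2 − 1 = 1; critical value at α = 0.05 is 3.841.
Since 1.489 < 3.841, we fail to reject the null hypothesis — the data are consistent with the 9:7 ratio.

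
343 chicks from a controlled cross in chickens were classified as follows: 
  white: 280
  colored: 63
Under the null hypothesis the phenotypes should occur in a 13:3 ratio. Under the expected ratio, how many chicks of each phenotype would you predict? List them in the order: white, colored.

278.6875, 64.3125

Expected counts for N = 343 under a 13:3 ratio (total parts = 16):
  white: 343 × 13/16 = 278.6875
  colored: 343 × 3/16 = 64.3125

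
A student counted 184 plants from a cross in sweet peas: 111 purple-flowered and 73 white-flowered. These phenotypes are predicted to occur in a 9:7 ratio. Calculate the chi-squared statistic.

1.242

The 9:7 ratio has 16 parts, so with N = 184 the expected counts are:
  purple-flowered: 184 × 9/16 = 103.5
  white-flowered: 184 × 7/16 = 80.5
χ² = Σ (O − E)² / E
  purple-flowered: (111 − 103.5)² / 103.5 = 0.5435
  white-flowered: (73 − 80.5)² / 80.5 = 0.6988
χ² = 0.5435 + 0.6988 = 1.2423 ≈ 1.242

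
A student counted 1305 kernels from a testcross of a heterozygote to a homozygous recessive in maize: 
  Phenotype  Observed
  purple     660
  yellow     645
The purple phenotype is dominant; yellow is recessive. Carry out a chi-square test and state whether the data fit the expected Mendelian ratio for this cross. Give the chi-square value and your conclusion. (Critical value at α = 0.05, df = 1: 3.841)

0.172; consistent

A testcross of a heterozygote (Aa × aa) gives a 1:1 phenotypic ratio.
Total ratio parts = 2. Expected numbers out of 1305:
  purple: 1305 × 1/2 = 652.5
  yellow: 1305 × 1/2 = 652.5
χ² = Σ (O − E)² / E
  purple: (660 − 652.5)² / 652.5 = 0.0862
  yellow: (645 − 652.5)² / 652.5 = 0.0862
χ² = 0.0862 + 0.0862 = 0.1724 ≈ 0.172
Degrees of freedom = 2 − 1 = 1; critical value at α = 0.05 is 3.841.
Since 0.172 < 3.841, we fail to reject the null hypothesis — the data are consistent with the 1:1 ratio.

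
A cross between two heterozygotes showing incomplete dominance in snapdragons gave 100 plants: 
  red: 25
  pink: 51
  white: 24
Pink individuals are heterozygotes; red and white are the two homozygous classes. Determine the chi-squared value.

0.060

With incomplete dominance, a heterozygote × heterozygote cross gives a 1:2:1 phenotypic ratio.
Under the 1:2:1 hypothesis (Σ ratio = 4, N = 100):
  red: 100 × 1/4 = 25
  pink: 100 × 2/4 = 50
  white: 100 × 1/4 = 25
χ² = Σ (O − E)² / E
  red: (25 − 25)² / 25 = 0.0000
  pink: (51 − 50)² / 50 = 0.0200
  white: (24 − 25)² / 25 = 0.0400
χ² = 0.0000 + 0.0200 + 0.0400 = 0.060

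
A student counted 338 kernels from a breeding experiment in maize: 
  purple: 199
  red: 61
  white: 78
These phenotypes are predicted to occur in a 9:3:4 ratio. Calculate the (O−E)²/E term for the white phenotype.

0.500

Total ratio parts = 16. Expected numbers out of 338:
  purple: 338 × 9/16 = 190.125
  red: 338 × 3/16 = 63.375
  white: 338 × 4/16 = 84.5
Contribution of white: (78 − 84.5)² / 84.5 = 0.5000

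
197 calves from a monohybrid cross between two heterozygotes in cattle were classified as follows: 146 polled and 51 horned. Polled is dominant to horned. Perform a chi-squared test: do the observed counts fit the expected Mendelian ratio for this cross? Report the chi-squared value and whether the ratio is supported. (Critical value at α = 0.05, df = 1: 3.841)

For a monohybrid cross between heterozygotes with complete dominance, the expected phenotypic ratio is 3:1.
Under the 3:1 hypothesis (Σ ratio = 4, N = 197):
  polled: 197 × 3/4 = 147.75
  horned: 197 × 1/4 = 49.25
χ² = Σ (O − E)² / E
  polled: (146 − 147.75)² / 147.75 = 0.0207
  horned: (51 − 49.25)² / 49.25 = 0.0622
χ² = 0.0207 + 0.0622 = 0.0829 ≈ 0.083
Degrees of freedom = 2 − 1 = 1; critical value at α = 0.05 is 3.841.
Since 0.083 < 3.841, we fail to reject the null hypothesis — the data are consistent with the 3:1 ratio.

0.083; consistent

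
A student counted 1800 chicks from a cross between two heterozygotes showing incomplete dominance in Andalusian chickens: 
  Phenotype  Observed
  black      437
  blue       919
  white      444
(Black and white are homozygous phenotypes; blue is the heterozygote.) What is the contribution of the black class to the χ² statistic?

With incomplete dominance, a heterozygote × heterozygote cross gives a 1:2:1 phenotypic ratio.
Expected counts for N = 1800 under a 1:2:1 ratio (total parts = 4):
  black: 1800 × 1/4 = 450
  blue: 1800 × 2/4 = 900
  white: 1800 × 1/4 = 450
Contribution of black: (437 − 450)² / 450 = 0.3756

0.376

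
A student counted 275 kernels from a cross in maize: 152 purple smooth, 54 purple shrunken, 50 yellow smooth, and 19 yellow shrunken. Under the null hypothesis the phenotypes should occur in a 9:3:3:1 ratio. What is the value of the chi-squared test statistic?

0.400

Under the 9:3:3:1 hypothesis (Σ ratio = 16, N = 275):
  purple smooth: 275 × 9/16 = 154.6875
  purple shrunken: 275 × 3/16 = 51.5625
  yellow smooth: 275 × 3/16 = 51.5625
  yellow shrunken: 275 × 1/16 = 17.1875
χ² = Σ (O − E)² / E
  purple smooth: (152 − 154.6875)² / 154.6875 = 0.0467
  purple shrunken: (54 − 51.5625)² / 51.5625 = 0.1152
  yellow smooth: (50 − 51.5625)² / 51.5625 = 0.0473
  yellow shrunken: (19 − 17.1875)² / 17.1875 = 0.1911
χ² = 0.0467 + 0.1152 + 0.0473 + 0.1911 = 0.4003 ≈ 0.400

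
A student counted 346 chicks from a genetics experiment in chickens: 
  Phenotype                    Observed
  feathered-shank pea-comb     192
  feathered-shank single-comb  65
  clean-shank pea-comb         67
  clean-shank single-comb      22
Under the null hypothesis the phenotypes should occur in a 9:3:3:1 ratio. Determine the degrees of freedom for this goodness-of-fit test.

3

A goodness-of-fit test with 4 phenotype classes has df = 4 − 1 = 3.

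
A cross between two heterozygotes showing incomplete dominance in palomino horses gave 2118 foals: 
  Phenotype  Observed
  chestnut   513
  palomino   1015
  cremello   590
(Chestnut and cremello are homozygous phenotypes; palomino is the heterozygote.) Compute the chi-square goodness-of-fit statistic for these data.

9.255

With incomplete dominance, a heterozygote × heterozygote cross gives a 1:2:1 phenotypic ratio.
Expected counts for N = 2118 under a 1:2:1 ratio (total parts = 4):
  chestnut: 2118 × 1/4 = 529.5
  palomino: 2118 × 2/4 = 1059
  cremello: 2118 × 1/4 = 529.5
χ² = Σ (O − E)² / E
  chestnut: (513 − 529.5)² / 529.5 = 0.5142
  palomino: (1015 − 1059)² / 1059 = 1.8281
  cremello: (590 − 529.5)² / 529.5 = 6.9127
χ² = 0.5142 + 1.8281 + 6.9127 = 9.255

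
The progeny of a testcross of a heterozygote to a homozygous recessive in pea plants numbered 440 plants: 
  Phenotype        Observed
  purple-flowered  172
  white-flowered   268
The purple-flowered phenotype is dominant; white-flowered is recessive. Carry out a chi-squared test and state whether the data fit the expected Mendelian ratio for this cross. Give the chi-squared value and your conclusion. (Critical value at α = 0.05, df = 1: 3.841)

20.945; not consistent

A testcross of a heterozygote (Aa × aa) gives a 1:1 phenotypic ratio.
Under the 1:1 hypothesis (Σ ratio = 2, N = 440):
  purple-flowered: 440 × 1/2 = 220
  white-flowered: 440 × 1/2 = 220
χ² = Σ (O − E)² / E
  purple-flowered: (172 − 220)² / 220 = 10.4727
  white-flowered: (268 − 220)² / 220 = 10.4727
χ² = 10.4727 + 10.4727 = 20.9454 ≈ 20.945
Degrees of freedom = 2 − 1 = 1; critical value at α = 0.05 is 3.841.
Since 20.945 > 3.841, we reject the null hypothesis — the data do not fit the 1:1 ratio.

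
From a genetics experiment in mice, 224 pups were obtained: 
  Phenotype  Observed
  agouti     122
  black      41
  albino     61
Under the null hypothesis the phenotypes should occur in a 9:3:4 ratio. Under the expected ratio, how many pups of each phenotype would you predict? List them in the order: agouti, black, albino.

Under the 9:3:4 hypothesis (Σ ratio = 16, N = 224):
  agouti: 224 × 9/16 = 126
  black: 224 × 3/16 = 42
  albino: 224 × 4/16 = 56

126, 42, 56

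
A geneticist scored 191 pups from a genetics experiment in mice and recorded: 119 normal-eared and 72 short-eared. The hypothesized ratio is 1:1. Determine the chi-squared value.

11.565

Expected counts for N = 191 under a 1:1 ratio (total parts = 2):
  normal-eared: 191 × 1/2 = 95.5
  short-eared: 191 × 1/2 = 95.5
χ² = Σ (O − E)² / E
  normal-eared: (119 − 95.5)² / 95.5 = 5.7827
  short-eared: (72 − 95.5)² / 95.5 = 5.7827
χ² = 5.7827 + 5.7827 = 11.5654 ≈ 11.565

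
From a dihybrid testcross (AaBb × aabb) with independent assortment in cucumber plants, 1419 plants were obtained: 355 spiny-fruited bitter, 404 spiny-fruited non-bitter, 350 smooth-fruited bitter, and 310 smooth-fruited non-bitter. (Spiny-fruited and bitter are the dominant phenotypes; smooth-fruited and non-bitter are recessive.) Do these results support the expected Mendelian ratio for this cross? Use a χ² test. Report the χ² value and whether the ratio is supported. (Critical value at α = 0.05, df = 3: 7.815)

12.546; not consistent

A dihybrid testcross with independent assortment gives a 1:1:1:1 ratio.
Under the 1:1:1:1 hypothesis (Σ ratio = 4, N = 1419):
  spiny-fruited bitter: 1419 × 1/4 = 354.75
  spiny-fruited non-bitter: 1419 × 1/4 = 354.75
  smooth-fruited bitter: 1419 × 1/4 = 354.75
  smooth-fruited non-bitter: 1419 × 1/4 = 354.75
χ² = Σ (O − E)² / E
  spiny-fruited bitter: (355 − 354.75)² / 354.75 = 0.0002
  spiny-fruited non-bitter: (404 − 354.75)² / 354.75 = 6.8374
  smooth-fruited bitter: (350 − 354.75)² / 354.75 = 0.0636
  smooth-fruited non-bitter: (310 − 354.75)² / 354.75 = 5.6450
χ² = 0.0002 + 6.8374 + 0.0636 + 5.6450 = 12.5462 ≈ 12.546
Degrees of freedom = 4 − 1 = 3; critical value at α = 0.05 is 7.815.
Since 12.546 > 7.815, we reject the null hypothesis — the data do not fit the 1:1:1:1 ratio.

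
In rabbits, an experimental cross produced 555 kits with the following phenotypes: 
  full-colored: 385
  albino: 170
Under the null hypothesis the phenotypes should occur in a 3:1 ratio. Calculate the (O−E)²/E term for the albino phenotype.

7.038

Under the 3:1 hypothesis (Σ ratio = 4, N = 555):
  full-colored: 555 × 3/4 = 416.25
  albino: 555 × 1/4 = 138.75
Contribution of albino: (170 − 138.75)² / 138.75 = 7.0383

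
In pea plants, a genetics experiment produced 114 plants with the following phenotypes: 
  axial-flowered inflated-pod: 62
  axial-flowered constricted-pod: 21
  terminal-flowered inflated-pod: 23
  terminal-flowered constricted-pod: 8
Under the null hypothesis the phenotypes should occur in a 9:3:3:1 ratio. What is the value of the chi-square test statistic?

0.308

Under the 9:3:3:1 hypothesis (Σ ratio = 16, N = 114):
  axial-flowered inflated-pod: 114 × 9/16 = 64.125
  axial-flowered constricted-pod: 114 × 3/16 = 21.375
  terminal-flowered inflated-pod: 114 × 3/16 = 21.375
  terminal-flowered constricted-pod: 114 × 1/16 = 7.125
χ² = Σ (O − E)² / E
  axial-flowered inflated-pod: (62 − 64.125)² / 64.125 = 0.0704
  axial-flowered constricted-pod: (21 − 21.375)² / 21.375 = 0.0066
  terminal-flowered inflated-pod: (23 − 21.375)² / 21.375 = 0.1235
  terminal-flowered constricted-pod: (8 − 7.125)² / 7.125 = 0.1075
χ² = 0.0704 + 0.0066 + 0.1235 + 0.1075 = 0.308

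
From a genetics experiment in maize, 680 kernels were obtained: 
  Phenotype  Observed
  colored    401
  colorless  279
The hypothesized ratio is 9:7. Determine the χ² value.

2.045

Total ratio parts = 16. Expected numbers out of 680:
  colored: 680 × 9/16 = 382.5
  colorless: 680 × 7/16 = 297.5
χ² = Σ (O − E)² / E
  colored: (401 − 382.5)² / 382.5 = 0.8948
  colorless: (279 − 297.5)² / 297.5 = 1.1504
χ² = 0.8948 + 1.1504 = 2.0452 ≈ 2.045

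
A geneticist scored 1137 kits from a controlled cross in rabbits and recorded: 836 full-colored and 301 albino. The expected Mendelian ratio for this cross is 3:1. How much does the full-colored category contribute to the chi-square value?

Total ratio parts = 4. Expected numbers out of 1137:
  full-colored: 1137 × 3/4 = 852.75
  albino: 1137 × 1/4 = 284.25
Contribution of full-colored: (836 − 852.75)² / 852.75 = 0.3290

0.329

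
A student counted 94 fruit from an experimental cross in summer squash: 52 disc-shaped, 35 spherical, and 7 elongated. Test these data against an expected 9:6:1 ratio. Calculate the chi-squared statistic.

0.232

The 9:6:1 ratio has 16 parts, so with N = 94 the expected counts are:
  disc-shaped: 94 × 9/16 = 52.875
  spherical: 94 × 6/16 = 35.25
  elongated: 94 × 1/16 = 5.875
χ² = Σ (O − E)² / E
  disc-shaped: (52 − 52.875)² / 52.875 = 0.0145
  spherical: (35 − 35.25)² / 35.25 = 0.0018
  elongated: (7 − 5.875)² / 5.875 = 0.2154
χ² = 0.0145 + 0.0018 + 0.2154 = 0.2317 ≈ 0.232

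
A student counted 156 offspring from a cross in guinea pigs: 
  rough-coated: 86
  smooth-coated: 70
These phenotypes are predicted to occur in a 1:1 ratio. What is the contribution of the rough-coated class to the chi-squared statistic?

0.821

Expected counts for N = 156 under a 1:1 ratio (total parts = 2):
  rough-coated: 156 × 1/2 = 78
  smooth-coated: 156 × 1/2 = 78
Contribution of rough-coated: (86 − 78)² / 78 = 0.8205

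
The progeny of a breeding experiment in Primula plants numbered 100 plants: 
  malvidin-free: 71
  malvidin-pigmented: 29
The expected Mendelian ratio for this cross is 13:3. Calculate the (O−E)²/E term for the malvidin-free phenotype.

Total ratio parts = 16. Expected numbers out of 100:
  malvidin-free: 100 × 13/16 = 81.25
  malvidin-pigmented: 100 × 3/16 = 18.75
Contribution of malvidin-free: (71 − 81.25)² / 81.25 = 1.2931

1.293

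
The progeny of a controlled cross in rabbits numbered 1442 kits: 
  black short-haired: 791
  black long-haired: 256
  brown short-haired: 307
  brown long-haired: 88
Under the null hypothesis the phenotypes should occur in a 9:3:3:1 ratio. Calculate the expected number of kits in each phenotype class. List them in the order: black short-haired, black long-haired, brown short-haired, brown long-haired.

The 9:3:3:1 ratio has 16 parts, so with N = 1442 the expected counts are:
  black short-haired: 1442 × 9/16 = 811.125
  black long-haired: 1442 × 3/16 = 270.375
  brown short-haired: 1442 × 3/16 = 270.375
  brown long-haired: 1442 × 1/16 = 90.125

811.125, 270.375, 270.375, 90.125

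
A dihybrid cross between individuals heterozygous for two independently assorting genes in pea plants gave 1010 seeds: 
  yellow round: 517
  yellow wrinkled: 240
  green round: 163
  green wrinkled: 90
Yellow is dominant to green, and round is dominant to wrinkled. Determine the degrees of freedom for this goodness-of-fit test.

A dihybrid F₂ with independent assortment and complete dominance at both loci gives a 9:3:3:1 phenotypic ratio.
A goodness-of-fit test with 4 phenotype classes has df = 4 − 1 = 3.

3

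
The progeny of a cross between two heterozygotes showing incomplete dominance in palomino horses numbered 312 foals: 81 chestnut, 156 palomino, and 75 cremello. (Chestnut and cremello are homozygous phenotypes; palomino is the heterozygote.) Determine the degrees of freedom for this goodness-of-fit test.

With incomplete dominance, a heterozygote × heterozygote cross gives a 1:2:1 phenotypic ratio.
A goodness-of-fit test with 3 phenotype classes has df = 3 − 1 = 2.

2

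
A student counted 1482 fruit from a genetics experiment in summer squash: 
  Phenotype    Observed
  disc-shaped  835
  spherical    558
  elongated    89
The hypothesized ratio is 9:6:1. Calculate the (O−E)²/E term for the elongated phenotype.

Under the 9:6:1 hypothesis (Σ ratio = 16, N = 1482):
  disc-shaped: 1482 × 9/16 = 833.625
  spherical: 1482 × 6/16 = 555.75
  elongated: 1482 × 1/16 = 92.625
Contribution of elongated: (89 − 92.625)² / 92.625 = 0.1419

0.142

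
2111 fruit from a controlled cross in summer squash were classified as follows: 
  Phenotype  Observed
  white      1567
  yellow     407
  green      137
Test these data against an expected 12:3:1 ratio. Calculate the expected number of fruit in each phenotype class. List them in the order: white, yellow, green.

1583.25, 395.8125, 131.9375

Expected counts for N = 2111 under a 12:3:1 ratio (total parts = 16):
  white: 2111 × 12/16 = 1583.25
  yellow: 2111 × 3/16 = 395.8125
  green: 2111 × 1/16 = 131.9375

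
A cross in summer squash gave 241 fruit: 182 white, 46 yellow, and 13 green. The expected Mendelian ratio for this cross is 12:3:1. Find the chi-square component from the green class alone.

0.282

Total ratio parts = 16. Expected numbers out of 241:
  white: 241 × 12/16 = 180.75
  yellow: 241 × 3/16 = 45.1875
  green: 241 × 1/16 = 15.0625
Contribution of green: (13 − 15.0625)² / 15.0625 = 0.2824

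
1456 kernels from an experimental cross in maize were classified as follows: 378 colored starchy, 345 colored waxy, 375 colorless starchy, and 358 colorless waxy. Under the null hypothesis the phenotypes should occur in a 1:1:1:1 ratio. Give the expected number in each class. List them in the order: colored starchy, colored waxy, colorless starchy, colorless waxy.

The 1:1:1:1 ratio has 4 parts, so with N = 1456 the expected counts are:
  colored starchy: 1456 × 1/4 = 364
  colored waxy: 1456 × 1/4 = 364
  colorless starchy: 1456 × 1/4 = 364
  colorless waxy: 1456 × 1/4 = 364

364, 364, 364, 364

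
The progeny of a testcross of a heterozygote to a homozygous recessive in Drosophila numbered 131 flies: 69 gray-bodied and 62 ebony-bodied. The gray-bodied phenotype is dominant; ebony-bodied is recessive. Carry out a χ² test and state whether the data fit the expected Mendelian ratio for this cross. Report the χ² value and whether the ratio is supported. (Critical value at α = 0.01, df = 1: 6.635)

0.374; consistent

A testcross of a heterozygote (Aa × aa) gives a 1:1 phenotypic ratio.
Expected counts for N = 131 under a 1:1 ratio (total parts = 2):
  gray-bodied: 131 × 1/2 = 65.5
  ebony-bodied: 131 × 1/2 = 65.5
χ² = Σ (O − E)² / E
  gray-bodied: (69 − 65.5)² / 65.5 = 0.1870
  ebony-bodied: (62 − 65.5)² / 65.5 = 0.1870
χ² = 0.1870 + 0.1870 = 0.374
Degrees of freedom = 2 − 1 = 1; critical value at α = 0.01 is 6.635.
Since 0.374 < 6.635, we fail to reject the null hypothesis — the data are consistent with the 1:1 ratio.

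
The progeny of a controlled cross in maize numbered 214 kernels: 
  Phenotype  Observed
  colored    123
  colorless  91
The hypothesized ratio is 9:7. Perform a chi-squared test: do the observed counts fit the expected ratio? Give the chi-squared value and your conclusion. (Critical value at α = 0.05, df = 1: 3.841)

0.131; consistent

Total ratio parts = 16. Expected numbers out of 214:
  colored: 214 × 9/16 = 120.375
  colorless: 214 × 7/16 = 93.625
χ² = Σ (O − E)² / E
  colored: (123 − 120.375)² / 120.375 = 0.0572
  colorless: (91 − 93.625)² / 93.625 = 0.0736
χ² = 0.0572 + 0.0736 = 0.1308 ≈ 0.131
Degrees of freedom = 2 − 1 = 1; critical value at α = 0.05 is 3.841.
Since 0.131 < 3.841, we fail to reject the null hypothesis — the data are consistent with the 9:7 ratio.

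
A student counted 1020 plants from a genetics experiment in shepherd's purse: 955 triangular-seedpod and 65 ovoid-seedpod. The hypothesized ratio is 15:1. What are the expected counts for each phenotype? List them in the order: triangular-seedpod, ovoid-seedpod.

Expected counts for N = 1020 under a 15:1 ratio (total parts = 16):
  triangular-seedpod: 1020 × 15/16 = 956.25
  ovoid-seedpod: 1020 × 1/16 = 63.75

956.25, 63.75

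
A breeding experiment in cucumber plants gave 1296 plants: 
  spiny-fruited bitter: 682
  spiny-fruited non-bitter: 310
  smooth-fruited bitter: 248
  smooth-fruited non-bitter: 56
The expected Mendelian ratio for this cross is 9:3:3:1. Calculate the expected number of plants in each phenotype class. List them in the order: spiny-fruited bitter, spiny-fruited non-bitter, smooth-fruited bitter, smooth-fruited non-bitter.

The 9:3:3:1 ratio has 16 parts, so with N = 1296 the expected counts are:
  spiny-fruited bitter: 1296 × 9/16 = 729
  spiny-fruited non-bitter: 1296 × 3/16 = 243
  smooth-fruited bitter: 1296 × 3/16 = 243
  smooth-fruited non-bitter: 1296 × 1/16 = 81

729, 243, 243, 81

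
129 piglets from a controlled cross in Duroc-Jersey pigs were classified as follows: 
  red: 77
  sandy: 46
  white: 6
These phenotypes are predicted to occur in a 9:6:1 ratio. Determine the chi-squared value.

0.916

Total ratio parts = 16. Expected numbers out of 129:
  red: 129 × 9/16 = 72.5625
  sandy: 129 × 6/16 = 48.375
  white: 129 × 1/16 = 8.0625
χ² = Σ (O − E)² / E
  red: (77 − 72.5625)² / 72.5625 = 0.2714
  sandy: (46 − 48.375)² / 48.375 = 0.1166
  white: (6 − 8.0625)² / 8.0625 = 0.5276
χ² = 0.2714 + 0.1166 + 0.5276 = 0.9156 ≈ 0.916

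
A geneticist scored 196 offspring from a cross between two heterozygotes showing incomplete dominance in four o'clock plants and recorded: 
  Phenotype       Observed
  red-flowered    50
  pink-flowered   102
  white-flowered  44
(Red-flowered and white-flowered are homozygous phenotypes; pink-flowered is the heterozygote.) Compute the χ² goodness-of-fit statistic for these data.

With incomplete dominance, a heterozygote × heterozygote cross gives a 1:2:1 phenotypic ratio.
Expected counts for N = 196 under a 1:2:1 ratio (total parts = 4):
  red-flowered: 196 × 1/4 = 49
  pink-flowered: 196 × 2/4 = 98
  white-flowered: 196 × 1/4 = 49
χ² = Σ (O − E)² / E
  red-flowered: (50 − 49)² / 49 = 0.0204
  pink-flowered: (102 − 98)² / 98 = 0.1633
  white-flowered: (44 − 49)² / 49 = 0.5102
χ² = 0.0204 + 0.1633 + 0.5102 = 0.6939 ≈ 0.694

0.694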